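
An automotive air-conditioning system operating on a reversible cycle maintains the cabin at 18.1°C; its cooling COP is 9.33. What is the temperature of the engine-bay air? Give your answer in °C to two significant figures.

COP_R = T_C/(T_H − T_C) gives T_H − T_C = T_C/COP.
With T_C = 291.25 K, T_H = 291.25 × (1 + 1/9.33) = 322.47 K.
Converting, 322.47 K = 49.32°C.

49 °C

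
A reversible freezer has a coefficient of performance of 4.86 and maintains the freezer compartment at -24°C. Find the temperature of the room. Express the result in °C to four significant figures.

COP_R = T_C/(T_H − T_C) gives T_H − T_C = T_C/COP.
With T_C = 249.15 K, T_H = 249.15 × (1 + 1/4.86) = 300.42 K.
Converting, 300.42 K = 27.27°C.

27.27 °C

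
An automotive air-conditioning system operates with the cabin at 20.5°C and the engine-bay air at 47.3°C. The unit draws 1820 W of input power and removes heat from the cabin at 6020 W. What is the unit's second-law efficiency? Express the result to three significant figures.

0.302

COP_actual = Q̇_C/Ẇ = 6020/1820 = 3.308.
In absolute terms T_C = 293.65 K and T_H = 320.45 K, so ΔT = 26.80 K.
COP_Carnot = T_C/ΔT = 293.65/26.80 = 10.96.
η_II = COP_actual/COP_Carnot = 3.308/10.96 = 0.3019.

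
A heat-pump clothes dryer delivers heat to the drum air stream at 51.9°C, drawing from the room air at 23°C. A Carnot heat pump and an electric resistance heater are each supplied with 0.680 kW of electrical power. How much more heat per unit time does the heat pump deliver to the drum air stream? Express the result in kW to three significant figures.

6.97 kW

In absolute terms T_C = 296.15 K and T_H = 325.05 K, so ΔT = 28.90 K.
COP_Carnot = T_H/ΔT = 325.05/28.90 = 11.25.
The heat pump delivers Q̇_H = COP × Ẇ = 7.648 kW; the resistance heater delivers Ẇ = 0.6800 kW.
Extra = (COP − 1)·Ẇ = 6.968 kW.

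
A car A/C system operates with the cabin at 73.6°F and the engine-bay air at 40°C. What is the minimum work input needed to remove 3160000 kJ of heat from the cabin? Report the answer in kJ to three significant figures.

180000 kJ

In absolute terms T_C = 296.26 K and T_H = 313.15 K, so ΔT = 16.89 K.
The reversible limit is COP_R = T_C/ΔT = 17.54, so W_min = Q_C/COP = Q_C·ΔT/T_C.
W_min = 3160000 × 16.89/296.26 = 180100 kJ.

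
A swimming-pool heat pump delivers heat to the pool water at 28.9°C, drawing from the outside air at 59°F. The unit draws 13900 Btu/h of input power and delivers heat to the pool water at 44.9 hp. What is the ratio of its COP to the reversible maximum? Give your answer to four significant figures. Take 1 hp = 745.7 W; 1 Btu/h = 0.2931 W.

Converting, Q̇_H = 44.90 hp = 114200 Btu/h, so COP_actual = Q̇_H/Ẇ = 114200/13900 = 8.218.
In absolute terms T_C = 288.15 K and T_H = 302.05 K, so ΔT = 13.90 K.
COP_Carnot = T_H/ΔT = 302.05/13.90 = 21.73.
η_II = COP_actual/COP_Carnot = 8.218/21.73 = 0.3782.

0.3782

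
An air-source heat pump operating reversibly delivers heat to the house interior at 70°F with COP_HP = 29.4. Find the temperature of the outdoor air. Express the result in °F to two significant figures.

COP_HP = T_H/(T_H − T_C) gives T_H − T_C = T_H/COP.
With T_H = 294.26 K, T_C = 294.26 × (1 − 1/29.4) = 284.25 K.
Converting, 284.25 K = 51.98°F.

52 °F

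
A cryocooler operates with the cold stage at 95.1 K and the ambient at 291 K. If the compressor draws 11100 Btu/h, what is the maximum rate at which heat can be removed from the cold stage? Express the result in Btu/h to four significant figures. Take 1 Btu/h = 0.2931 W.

5389 Btu/h

The reservoir spacing is ΔT = 291 − 95.1 = 195.9 K.
COP_Carnot = T_C/ΔT = 95.10/195.9 = 0.4855.
Q̇_max = COP_Carnot × Ẇ = 0.4855 × 11100 Btu/h = 5389 Btu/h.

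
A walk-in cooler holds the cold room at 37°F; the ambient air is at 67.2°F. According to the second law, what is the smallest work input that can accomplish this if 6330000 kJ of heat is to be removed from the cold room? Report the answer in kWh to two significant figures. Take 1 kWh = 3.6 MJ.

110 kWh

In absolute terms T_C = 275.93 K and T_H = 292.71 K, so ΔT = 16.78 K.
The reversible limit is COP_R = T_C/ΔT = 16.45, so W_min = Q_C/COP = Q_C·ΔT/T_C.
W_min = 6330000 × 16.78/275.93 = 384900 kJ = 106.9 kWh.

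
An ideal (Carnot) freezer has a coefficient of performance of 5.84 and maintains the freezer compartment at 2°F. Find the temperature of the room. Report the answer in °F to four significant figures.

COP_R = T_C/(T_H − T_C) gives T_H − T_C = T_C/COP.
With T_C = 256.48 K, T_H = 256.48 × (1 + 1/5.84) = 300.40 K.
Converting, 300.40 K = 81.05°F.

81.05 °F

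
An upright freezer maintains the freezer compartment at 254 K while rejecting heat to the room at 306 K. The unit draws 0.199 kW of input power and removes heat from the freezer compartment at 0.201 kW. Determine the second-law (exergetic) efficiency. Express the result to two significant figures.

0.21

COP_actual = Q̇_C/Ẇ = 0.2010/0.1990 = 1.010.
The reservoir spacing is ΔT = 306 − 254 = 52.00 K.
COP_Carnot = T_C/ΔT = 254.00/52.00 = 4.885.
η_II = COP_actual/COP_Carnot = 1.010/4.885 = 0.2068.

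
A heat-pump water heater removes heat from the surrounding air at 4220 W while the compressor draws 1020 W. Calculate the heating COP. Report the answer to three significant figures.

The first law gives Q̇_H = Q̇_C + Ẇ, so the three rates are Q̇_C = 4220, Q̇_H = 5240, Ẇ = 1020 W.
COP_HP = Q̇_H/Ẇ = 5240/1020 = 5.137.

5.14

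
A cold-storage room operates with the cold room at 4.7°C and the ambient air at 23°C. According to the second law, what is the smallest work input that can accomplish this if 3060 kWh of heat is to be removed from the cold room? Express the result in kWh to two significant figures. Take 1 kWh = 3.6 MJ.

200 kWh

In absolute terms T_C = 277.85 K and T_H = 296.15 K, so ΔT = 18.30 K.
The reversible limit is COP_R = T_C/ΔT = 15.18, so W_min = Q_C/COP = Q_C·ΔT/T_C.
W_min = 3060 × 18.30/277.85 = 201.5 kWh.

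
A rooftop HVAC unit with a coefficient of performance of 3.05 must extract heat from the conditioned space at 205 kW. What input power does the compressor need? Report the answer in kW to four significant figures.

Ẇ = Q̇_C/COP = 205.0/3.05 = 67.21 kW.

67.21 kW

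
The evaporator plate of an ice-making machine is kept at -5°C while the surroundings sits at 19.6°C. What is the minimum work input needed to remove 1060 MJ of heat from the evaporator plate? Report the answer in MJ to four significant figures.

97.24 MJ

In absolute terms T_C = 268.15 K and T_H = 292.75 K, so ΔT = 24.60 K.
The reversible limit is COP_R = T_C/ΔT = 10.90, so W_min = Q_C/COP = Q_C·ΔT/T_C.
W_min = 1060 × 24.60/268.15 = 97.24 MJ.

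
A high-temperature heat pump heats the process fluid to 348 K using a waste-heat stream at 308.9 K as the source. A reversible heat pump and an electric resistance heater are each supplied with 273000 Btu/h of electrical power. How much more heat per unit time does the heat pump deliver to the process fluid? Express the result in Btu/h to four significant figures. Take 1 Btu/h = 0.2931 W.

The reservoir spacing is ΔT = 348 − 308.9 = 39.10 K.
COP_Carnot = T_H/ΔT = 348.00/39.10 = 8.900.
The heat pump delivers Q̇_H = COP × Ẇ = 2430000 Btu/h; the resistance heater delivers Ẇ = 273000 Btu/h.
Extra = (COP − 1)·Ẇ = 2157000 Btu/h.

2157000 Btu/h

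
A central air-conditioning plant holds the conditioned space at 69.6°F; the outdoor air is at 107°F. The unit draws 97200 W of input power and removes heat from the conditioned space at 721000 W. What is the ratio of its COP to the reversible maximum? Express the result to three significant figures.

COP_actual = Q̇_C/Ẇ = 721000/97200 = 7.418.
In absolute terms T_C = 294.04 K and T_H = 314.82 K, so ΔT = 20.78 K.
COP_Carnot = T_C/ΔT = 294.04/20.78 = 14.15.
η_II = COP_actual/COP_Carnot = 7.418/14.15 = 0.5242.

0.524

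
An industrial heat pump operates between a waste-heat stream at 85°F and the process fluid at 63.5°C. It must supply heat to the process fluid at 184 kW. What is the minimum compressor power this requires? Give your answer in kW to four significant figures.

18.61 kW

In absolute terms T_C = 302.59 K and T_H = 336.65 K, so ΔT = 34.06 K.
COP_Carnot = T_H/ΔT = 336.65/34.06 = 9.885.
Ẇ_min = Q̇/COP_Carnot = 184.0/9.885 = 18.61 kW.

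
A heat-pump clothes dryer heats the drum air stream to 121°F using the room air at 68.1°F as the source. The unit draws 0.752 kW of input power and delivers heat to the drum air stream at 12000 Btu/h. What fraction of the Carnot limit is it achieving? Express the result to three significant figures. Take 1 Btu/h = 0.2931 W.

Converting, Q̇_H = 12000 Btu/h = 3.517 kW, so COP_actual = Q̇_H/Ẇ = 3.517/0.7520 = 4.677.
In absolute terms T_C = 293.21 K and T_H = 322.59 K, so ΔT = 29.39 K.
COP_Carnot = T_H/ΔT = 322.59/29.39 = 10.98.
η_II = COP_actual/COP_Carnot = 4.677/10.98 = 0.4261.

0.426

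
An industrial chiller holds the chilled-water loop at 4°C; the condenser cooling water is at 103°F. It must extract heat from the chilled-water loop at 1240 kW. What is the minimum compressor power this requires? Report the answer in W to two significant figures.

In absolute terms T_C = 277.15 K and T_H = 312.59 K, so ΔT = 35.44 K.
COP_Carnot = T_C/ΔT = 277.15/35.44 = 7.819.
Ẇ_min = Q̇/COP_Carnot = 1240/7.819 = 158.6 kW = 158600 W.

160000 W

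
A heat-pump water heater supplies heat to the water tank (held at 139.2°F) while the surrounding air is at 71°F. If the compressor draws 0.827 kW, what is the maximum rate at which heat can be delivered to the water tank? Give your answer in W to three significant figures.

In absolute terms T_C = 294.82 K and T_H = 332.71 K, so ΔT = 37.89 K.
COP_Carnot = T_H/ΔT = 332.71/37.89 = 8.781.
Q̇_max = COP_Carnot × Ẇ = 8.781 × 0.8270 kW = 7.262 kW = 7262 W.

7260 W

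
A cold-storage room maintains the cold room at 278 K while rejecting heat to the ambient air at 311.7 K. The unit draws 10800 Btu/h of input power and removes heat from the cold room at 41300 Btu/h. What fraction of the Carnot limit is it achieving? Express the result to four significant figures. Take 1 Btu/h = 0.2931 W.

0.4636

COP_actual = Q̇_C/Ẇ = 41300/10800 = 3.824.
The reservoir spacing is ΔT = 311.7 − 278 = 33.70 K.
COP_Carnot = T_C/ΔT = 278.00/33.70 = 8.249.
η_II = COP_actual/COP_Carnot = 3.824/8.249 = 0.4636.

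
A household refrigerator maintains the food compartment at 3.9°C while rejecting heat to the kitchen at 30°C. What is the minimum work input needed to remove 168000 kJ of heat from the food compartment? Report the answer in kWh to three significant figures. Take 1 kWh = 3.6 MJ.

In absolute terms T_C = 277.05 K and T_H = 303.15 K, so ΔT = 26.10 K.
The reversible limit is COP_R = T_C/ΔT = 10.61, so W_min = Q_C/COP = Q_C·ΔT/T_C.
W_min = 168000 × 26.10/277.05 = 15830 kJ = 4.396 kWh.

4.40 kWh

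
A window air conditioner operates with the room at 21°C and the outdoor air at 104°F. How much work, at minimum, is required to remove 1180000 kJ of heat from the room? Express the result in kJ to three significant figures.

76200 kJ

In absolute terms T_C = 294.15 K and T_H = 313.15 K, so ΔT = 19.00 K.
The reversible limit is COP_R = T_C/ΔT = 15.48, so W_min = Q_C/COP = Q_C·ΔT/T_C.
W_min = 1180000 × 19.00/294.15 = 76220 kJ.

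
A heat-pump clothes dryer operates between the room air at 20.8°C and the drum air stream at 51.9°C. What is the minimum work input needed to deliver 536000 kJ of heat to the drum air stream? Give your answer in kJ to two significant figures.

In absolute terms T_C = 293.95 K and T_H = 325.05 K, so ΔT = 31.10 K.
The reversible limit is COP_HP = T_H/ΔT = 10.45, so W_min = Q_H/COP = Q_H·ΔT/T_H.
W_min = 536000 × 31.10/325.05 = 51280 kJ.

51000 kJ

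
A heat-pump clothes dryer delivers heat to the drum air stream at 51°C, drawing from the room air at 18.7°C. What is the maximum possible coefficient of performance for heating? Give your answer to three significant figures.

In absolute terms T_C = 291.85 K and T_H = 324.15 K, so ΔT = 32.30 K.
For a reversible cycle, COP_Carnot = T_H/ΔT = 324.15/32.30 = 10.04.

10.0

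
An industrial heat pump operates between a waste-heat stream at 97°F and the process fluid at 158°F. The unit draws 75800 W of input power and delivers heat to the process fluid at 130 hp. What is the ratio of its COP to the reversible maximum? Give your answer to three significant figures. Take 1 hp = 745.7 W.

0.126

Converting, Q̇_H = 130.0 hp = 96940 W, so COP_actual = Q̇_H/Ẇ = 96940/75800 = 1.279.
In absolute terms T_C = 309.26 K and T_H = 343.15 K, so ΔT = 33.89 K.
COP_Carnot = T_H/ΔT = 343.15/33.89 = 10.13.
η_II = COP_actual/COP_Carnot = 1.279/10.13 = 0.1263.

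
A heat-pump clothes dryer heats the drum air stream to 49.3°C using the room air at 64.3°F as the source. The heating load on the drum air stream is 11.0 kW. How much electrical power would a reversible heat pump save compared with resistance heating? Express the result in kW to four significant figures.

9.930 kW

In absolute terms T_C = 291.09 K and T_H = 322.45 K, so ΔT = 31.36 K.
COP_Carnot = T_H/ΔT = 322.45/31.36 = 10.28.
Resistance heating needs Ẇ_res = Q̇_H = 11.00 kW; the reversible heat pump needs only Ẇ_hp = Q̇_H/COP = 1.070 kW.
Saving = 11.00 − 1.070 = 9.930 kW.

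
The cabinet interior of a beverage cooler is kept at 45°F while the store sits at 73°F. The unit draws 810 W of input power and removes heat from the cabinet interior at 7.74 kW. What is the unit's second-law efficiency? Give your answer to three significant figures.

0.530

Converting, Q̇_C = 7.740 kW = 7740 W, so COP_actual = Q̇_C/Ẇ = 7740/810.0 = 9.556.
In absolute terms T_C = 280.37 K and T_H = 295.93 K, so ΔT = 15.56 K.
COP_Carnot = T_C/ΔT = 280.37/15.56 = 18.02.
η_II = COP_actual/COP_Carnot = 9.556/18.02 = 0.5302.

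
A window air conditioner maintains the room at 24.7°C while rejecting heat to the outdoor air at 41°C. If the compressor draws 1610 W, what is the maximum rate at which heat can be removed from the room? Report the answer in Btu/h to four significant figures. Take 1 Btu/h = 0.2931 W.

In absolute terms T_C = 297.85 K and T_H = 314.15 K, so ΔT = 16.30 K.
COP_Carnot = T_C/ΔT = 297.85/16.30 = 18.27.
Q̇_max = COP_Carnot × Ẇ = 18.27 × 1610 W = 29420 W = 100400 Btu/h.

100400 Btu/h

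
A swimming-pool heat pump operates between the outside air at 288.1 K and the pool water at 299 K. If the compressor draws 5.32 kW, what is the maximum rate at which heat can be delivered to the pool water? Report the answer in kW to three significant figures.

146 kW

The reservoir spacing is ΔT = 299 − 288.1 = 10.90 K.
COP_Carnot = T_H/ΔT = 299.00/10.90 = 27.43.
Q̇_max = COP_Carnot × Ẇ = 27.43 × 5.320 kW = 145.9 kW.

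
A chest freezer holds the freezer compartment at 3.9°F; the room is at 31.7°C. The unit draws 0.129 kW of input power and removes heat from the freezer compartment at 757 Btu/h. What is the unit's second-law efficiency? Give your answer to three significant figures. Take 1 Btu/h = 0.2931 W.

0.316

Converting, Q̇_C = 757.0 Btu/h = 0.2219 kW, so COP_actual = Q̇_C/Ẇ = 0.2219/0.1290 = 1.720.
In absolute terms T_C = 257.54 K and T_H = 304.85 K, so ΔT = 47.31 K.
COP_Carnot = T_C/ΔT = 257.54/47.31 = 5.444.
η_II = COP_actual/COP_Carnot = 1.720/5.444 = 0.3160.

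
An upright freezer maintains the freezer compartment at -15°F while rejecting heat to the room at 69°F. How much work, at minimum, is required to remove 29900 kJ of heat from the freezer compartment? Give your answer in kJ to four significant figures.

5648 kJ

In absolute terms T_C = 247.04 K and T_H = 293.71 K, so ΔT = 46.67 K.
The reversible limit is COP_R = T_C/ΔT = 5.294, so W_min = Q_C/COP = Q_C·ΔT/T_C.
W_min = 29900 × 46.67/247.04 = 5648 kJ.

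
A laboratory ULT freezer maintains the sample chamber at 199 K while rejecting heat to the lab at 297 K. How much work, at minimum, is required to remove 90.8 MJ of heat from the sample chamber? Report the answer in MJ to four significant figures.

44.72 MJ

The reservoir spacing is ΔT = 297 − 199 = 98.00 K.
The reversible limit is COP_R = T_C/ΔT = 2.031, so W_min = Q_C/COP = Q_C·ΔT/T_C.
W_min = 90.80 × 98.00/199.00 = 44.72 MJ.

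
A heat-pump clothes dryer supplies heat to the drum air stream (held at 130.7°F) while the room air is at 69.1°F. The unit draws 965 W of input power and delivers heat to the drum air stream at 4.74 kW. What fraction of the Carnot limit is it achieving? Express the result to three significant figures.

Converting, Q̇_H = 4.740 kW = 4740 W, so COP_actual = Q̇_H/Ẇ = 4740/965.0 = 4.912.
In absolute terms T_C = 293.76 K and T_H = 327.98 K, so ΔT = 34.22 K.
COP_Carnot = T_H/ΔT = 327.98/34.22 = 9.584.
η_II = COP_actual/COP_Carnot = 4.912/9.584 = 0.5125.

0.513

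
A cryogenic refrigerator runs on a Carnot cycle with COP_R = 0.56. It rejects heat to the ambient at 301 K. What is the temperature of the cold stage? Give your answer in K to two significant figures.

For a Carnot refrigerator COP_R = T_C/(T_H − T_C), so T_C = COP·T_H/(1 + COP).
With T_H = 301.00 K, T_C = 0.56 × 301.00/1.560 = 108.05 K.

110 K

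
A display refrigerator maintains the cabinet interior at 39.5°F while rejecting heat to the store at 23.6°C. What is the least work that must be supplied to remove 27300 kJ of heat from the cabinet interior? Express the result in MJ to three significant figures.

In absolute terms T_C = 277.32 K and T_H = 296.75 K, so ΔT = 19.43 K.
The reversible limit is COP_R = T_C/ΔT = 14.27, so W_min = Q_C/COP = Q_C·ΔT/T_C.
W_min = 27300 × 19.43/277.32 = 1913 kJ = 1.913 MJ.

1.91 MJ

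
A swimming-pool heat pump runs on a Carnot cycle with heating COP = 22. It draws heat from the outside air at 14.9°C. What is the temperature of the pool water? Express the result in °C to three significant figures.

COP_HP = T_H/(T_H − T_C) rearranges to T_H = COP·T_C/(COP − 1).
With T_C = 288.05 K, T_H = 22 × 288.05/21.00 = 301.77 K.
Converting, 301.77 K = 28.62°C.

28.6 °C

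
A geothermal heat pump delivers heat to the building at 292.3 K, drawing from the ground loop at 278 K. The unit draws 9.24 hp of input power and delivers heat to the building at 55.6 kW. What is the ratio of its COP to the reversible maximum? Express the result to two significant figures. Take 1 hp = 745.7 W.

Converting, Q̇_H = 55.60 kW = 74.56 hp, so COP_actual = Q̇_H/Ẇ = 74.56/9.240 = 8.069.
The reservoir spacing is ΔT = 292.3 − 278 = 14.30 K.
COP_Carnot = T_H/ΔT = 292.30/14.30 = 20.44.
η_II = COP_actual/COP_Carnot = 8.069/20.44 = 0.3948.

0.39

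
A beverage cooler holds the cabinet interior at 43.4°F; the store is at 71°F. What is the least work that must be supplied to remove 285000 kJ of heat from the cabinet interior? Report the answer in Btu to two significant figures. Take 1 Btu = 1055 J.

15000 Btu

In absolute terms T_C = 279.48 K and T_H = 294.82 K, so ΔT = 15.33 K.
The reversible limit is COP_R = T_C/ΔT = 18.23, so W_min = Q_C/COP = Q_C·ΔT/T_C.
W_min = 285000 × 15.33/279.48 = 15640 kJ = 14820 Btu.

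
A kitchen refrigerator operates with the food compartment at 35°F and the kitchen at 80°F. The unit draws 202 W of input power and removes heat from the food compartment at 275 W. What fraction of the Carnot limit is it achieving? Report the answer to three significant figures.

COP_actual = Q̇_C/Ẇ = 275.0/202.0 = 1.361.
In absolute terms T_C = 274.82 K and T_H = 299.82 K, so ΔT = 25.00 K.
COP_Carnot = T_C/ΔT = 274.82/25.00 = 10.99.
η_II = COP_actual/COP_Carnot = 1.361/10.99 = 0.1238.

0.124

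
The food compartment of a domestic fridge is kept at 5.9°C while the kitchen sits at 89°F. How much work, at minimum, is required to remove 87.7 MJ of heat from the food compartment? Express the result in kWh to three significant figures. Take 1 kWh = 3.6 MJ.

2.25 kWh

In absolute terms T_C = 279.05 K and T_H = 304.82 K, so ΔT = 25.77 K.
The reversible limit is COP_R = T_C/ΔT = 10.83, so W_min = Q_C/COP = Q_C·ΔT/T_C.
W_min = 87.70 × 25.77/279.05 = 8.098 MJ = 2.249 kWh.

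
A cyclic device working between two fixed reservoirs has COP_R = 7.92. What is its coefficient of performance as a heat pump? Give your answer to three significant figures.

The first law on one cycle gives Q_H = Q_C + W, so Q_H/W = Q_C/W + 1.
COP_HP = COP_R + 1 = 7.92 + 1 = 8.92.

8.92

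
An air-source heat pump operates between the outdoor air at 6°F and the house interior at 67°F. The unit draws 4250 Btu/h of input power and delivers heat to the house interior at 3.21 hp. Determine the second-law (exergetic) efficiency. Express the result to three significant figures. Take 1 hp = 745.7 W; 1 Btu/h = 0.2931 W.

Converting, Q̇_H = 3.210 hp = 8167 Btu/h, so COP_actual = Q̇_H/Ẇ = 8167/4250 = 1.922.
In absolute terms T_C = 258.71 K and T_H = 292.59 K, so ΔT = 33.89 K.
COP_Carnot = T_H/ΔT = 292.59/33.89 = 8.634.
η_II = COP_actual/COP_Carnot = 1.922/8.634 = 0.2226.

0.223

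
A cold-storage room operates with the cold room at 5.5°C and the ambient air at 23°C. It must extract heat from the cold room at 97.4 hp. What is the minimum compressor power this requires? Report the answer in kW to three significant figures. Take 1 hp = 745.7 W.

4.56 kW

In absolute terms T_C = 278.65 K and T_H = 296.15 K, so ΔT = 17.50 K.
COP_Carnot = T_C/ΔT = 278.65/17.50 = 15.92.
Ẇ_min = Q̇/COP_Carnot = 97.40/15.92 = 6.117 hp = 4.561 kW.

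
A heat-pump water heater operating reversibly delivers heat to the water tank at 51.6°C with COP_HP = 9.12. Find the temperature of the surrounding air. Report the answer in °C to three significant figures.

16.0 °C

COP_HP = T_H/(T_H − T_C) gives T_H − T_C = T_H/COP.
With T_H = 324.75 K, T_C = 324.75 × (1 − 1/9.12) = 289.14 K.
Converting, 289.14 K = 15.99°C.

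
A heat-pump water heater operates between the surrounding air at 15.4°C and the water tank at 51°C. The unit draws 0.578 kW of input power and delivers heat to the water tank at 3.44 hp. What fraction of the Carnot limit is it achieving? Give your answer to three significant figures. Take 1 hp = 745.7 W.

0.487

Converting, Q̇_H = 3.440 hp = 2.565 kW, so COP_actual = Q̇_H/Ẇ = 2.565/0.5780 = 4.438.
In absolute terms T_C = 288.55 K and T_H = 324.15 K, so ΔT = 35.60 K.
COP_Carnot = T_H/ΔT = 324.15/35.60 = 9.105.
η_II = COP_actual/COP_Carnot = 4.438/9.105 = 0.4874.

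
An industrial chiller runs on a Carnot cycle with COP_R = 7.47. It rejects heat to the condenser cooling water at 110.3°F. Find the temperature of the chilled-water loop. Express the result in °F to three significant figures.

43.0 °F

For a Carnot refrigerator COP_R = T_C/(T_H − T_C), so T_C = COP·T_H/(1 + COP).
With T_H = 316.65 K, T_C = 7.47 × 316.65/8.470 = 279.27 K.
Converting, 279.27 K = 43.01°F.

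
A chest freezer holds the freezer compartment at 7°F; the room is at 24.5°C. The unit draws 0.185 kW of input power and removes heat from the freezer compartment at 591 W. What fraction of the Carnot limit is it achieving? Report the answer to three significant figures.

0.473

Converting, Q̇_C = 591.0 W = 0.5910 kW, so COP_actual = Q̇_C/Ẇ = 0.5910/0.1850 = 3.195.
In absolute terms T_C = 259.26 K and T_H = 297.65 K, so ΔT = 38.39 K.
COP_Carnot = T_C/ΔT = 259.26/38.39 = 6.754.
η_II = COP_actual/COP_Carnot = 3.195/6.754 = 0.4730.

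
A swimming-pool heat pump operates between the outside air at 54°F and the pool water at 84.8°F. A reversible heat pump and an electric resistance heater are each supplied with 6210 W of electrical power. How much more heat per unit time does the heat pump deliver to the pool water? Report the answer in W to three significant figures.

104000 W

In absolute terms T_C = 285.37 K and T_H = 302.48 K, so ΔT = 17.11 K.
COP_Carnot = T_H/ΔT = 302.48/17.11 = 17.68.
The heat pump delivers Q̇_H = COP × Ẇ = 109800 W; the resistance heater delivers Ẇ = 6210 W.
Extra = (COP − 1)·Ẇ = 103600 W.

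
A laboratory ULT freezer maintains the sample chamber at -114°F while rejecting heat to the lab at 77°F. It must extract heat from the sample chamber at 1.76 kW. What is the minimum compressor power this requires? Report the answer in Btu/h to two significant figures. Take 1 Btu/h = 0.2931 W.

In absolute terms T_C = 192.04 K and T_H = 298.15 K, so ΔT = 106.1 K.
COP_Carnot = T_C/ΔT = 192.04/106.1 = 1.810.
Ẇ_min = Q̇/COP_Carnot = 1.760/1.810 = 0.9725 kW = 3318 Btu/h.

3300 Btu/h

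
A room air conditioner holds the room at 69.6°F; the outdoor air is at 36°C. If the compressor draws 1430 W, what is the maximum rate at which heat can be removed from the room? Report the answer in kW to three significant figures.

In absolute terms T_C = 294.04 K and T_H = 309.15 K, so ΔT = 15.11 K.
COP_Carnot = T_C/ΔT = 294.04/15.11 = 19.46.
Q̇_max = COP_Carnot × Ẇ = 19.46 × 1430 W = 27830 W = 27.83 kW.

27.8 kW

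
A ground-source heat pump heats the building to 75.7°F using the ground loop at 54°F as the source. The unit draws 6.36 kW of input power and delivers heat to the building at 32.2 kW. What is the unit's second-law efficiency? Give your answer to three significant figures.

COP_actual = Q̇_H/Ẇ = 32.20/6.360 = 5.063.
In absolute terms T_C = 285.37 K and T_H = 297.43 K, so ΔT = 12.06 K.
COP_Carnot = T_H/ΔT = 297.43/12.06 = 24.67.
η_II = COP_actual/COP_Carnot = 5.063/24.67 = 0.2052.

0.205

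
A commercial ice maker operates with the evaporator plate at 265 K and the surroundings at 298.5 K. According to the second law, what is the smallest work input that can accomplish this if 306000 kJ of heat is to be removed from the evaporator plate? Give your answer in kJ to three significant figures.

38700 kJ

The reservoir spacing is ΔT = 298.5 − 265 = 33.50 K.
The reversible limit is COP_R = T_C/ΔT = 7.910, so W_min = Q_C/COP = Q_C·ΔT/T_C.
W_min = 306000 × 33.50/265.00 = 38680 kJ.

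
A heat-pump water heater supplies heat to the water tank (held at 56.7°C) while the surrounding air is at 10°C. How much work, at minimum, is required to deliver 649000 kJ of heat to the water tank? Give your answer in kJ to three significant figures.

In absolute terms T_C = 283.15 K and T_H = 329.85 K, so ΔT = 46.70 K.
The reversible limit is COP_HP = T_H/ΔT = 7.063, so W_min = Q_H/COP = Q_H·ΔT/T_H.
W_min = 649000 × 46.70/329.85 = 91890 kJ.

91900 kJ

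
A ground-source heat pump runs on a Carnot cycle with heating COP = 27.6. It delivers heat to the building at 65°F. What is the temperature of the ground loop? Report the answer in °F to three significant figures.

COP_HP = T_H/(T_H − T_C) gives T_H − T_C = T_H/COP.
With T_H = 291.48 K, T_C = 291.48 × (1 − 1/27.6) = 280.92 K.
Converting, 280.92 K = 45.99°F.

46.0 °F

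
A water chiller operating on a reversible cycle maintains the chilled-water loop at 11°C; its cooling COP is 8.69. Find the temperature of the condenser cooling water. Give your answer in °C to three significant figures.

43.7 °C

COP_R = T_C/(T_H − T_C) gives T_H − T_C = T_C/COP.
With T_C = 284.15 K, T_H = 284.15 × (1 + 1/8.69) = 316.85 K.
Converting, 316.85 K = 43.70°C.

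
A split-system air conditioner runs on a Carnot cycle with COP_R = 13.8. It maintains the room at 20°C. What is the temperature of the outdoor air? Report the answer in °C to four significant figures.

COP_R = T_C/(T_H − T_C) gives T_H − T_C = T_C/COP.
With T_C = 293.15 K, T_H = 293.15 × (1 + 1/13.8) = 314.39 K.
Converting, 314.39 K = 41.24°C.

41.24 °C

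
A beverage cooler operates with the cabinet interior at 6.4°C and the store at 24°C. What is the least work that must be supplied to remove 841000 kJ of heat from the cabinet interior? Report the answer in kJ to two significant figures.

53000 kJ

In absolute terms T_C = 279.55 K and T_H = 297.15 K, so ΔT = 17.60 K.
The reversible limit is COP_R = T_C/ΔT = 15.88, so W_min = Q_C/COP = Q_C·ΔT/T_C.
W_min = 841000 × 17.60/279.55 = 52950 kJ.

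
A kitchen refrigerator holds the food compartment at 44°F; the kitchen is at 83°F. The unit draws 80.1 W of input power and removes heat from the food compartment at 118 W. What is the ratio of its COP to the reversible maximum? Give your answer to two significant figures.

0.11

COP_actual = Q̇_C/Ẇ = 118.0/80.10 = 1.473.
In absolute terms T_C = 279.82 K and T_H = 301.48 K, so ΔT = 21.67 K.
COP_Carnot = T_C/ΔT = 279.82/21.67 = 12.91.
η_II = COP_actual/COP_Carnot = 1.473/12.91 = 0.1141.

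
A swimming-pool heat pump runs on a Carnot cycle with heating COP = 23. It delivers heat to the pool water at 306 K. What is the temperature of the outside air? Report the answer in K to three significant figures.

COP_HP = T_H/(T_H − T_C) gives T_H − T_C = T_H/COP.
With T_H = 306.00 K, T_C = 306.00 × (1 − 1/23) = 292.70 K.

293 K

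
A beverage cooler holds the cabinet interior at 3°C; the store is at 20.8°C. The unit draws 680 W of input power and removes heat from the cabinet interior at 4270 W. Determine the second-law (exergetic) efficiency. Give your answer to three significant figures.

COP_actual = Q̇_C/Ẇ = 4270/680.0 = 6.279.
In absolute terms T_C = 276.15 K and T_H = 293.95 K, so ΔT = 17.80 K.
COP_Carnot = T_C/ΔT = 276.15/17.80 = 15.51.
η_II = COP_actual/COP_Carnot = 6.279/15.51 = 0.4048.

0.405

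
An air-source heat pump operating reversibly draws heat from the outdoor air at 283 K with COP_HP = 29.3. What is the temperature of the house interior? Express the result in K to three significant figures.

293 K

COP_HP = T_H/(T_H − T_C) rearranges to T_H = COP·T_C/(COP − 1).
With T_C = 283.00 K, T_H = 29.3 × 283.00/28.30 = 293.00 K.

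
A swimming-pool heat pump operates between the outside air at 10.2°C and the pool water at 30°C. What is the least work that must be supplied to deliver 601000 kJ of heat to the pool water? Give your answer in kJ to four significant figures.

In absolute terms T_C = 283.35 K and T_H = 303.15 K, so ΔT = 19.80 K.
The reversible limit is COP_HP = T_H/ΔT = 15.31, so W_min = Q_H/COP = Q_H·ΔT/T_H.
W_min = 601000 × 19.80/303.15 = 39250 kJ.

39250 kJ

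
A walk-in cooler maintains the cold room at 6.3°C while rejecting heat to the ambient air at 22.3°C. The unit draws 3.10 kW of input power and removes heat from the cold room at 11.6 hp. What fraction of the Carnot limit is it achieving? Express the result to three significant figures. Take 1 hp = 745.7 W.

0.160

Converting, Q̇_C = 11.60 hp = 8.650 kW, so COP_actual = Q̇_C/Ẇ = 8.650/3.100 = 2.790.
In absolute terms T_C = 279.45 K and T_H = 295.45 K, so ΔT = 16.00 K.
COP_Carnot = T_C/ΔT = 279.45/16.00 = 17.47.
η_II = COP_actual/COP_Carnot = 2.790/17.47 = 0.1598.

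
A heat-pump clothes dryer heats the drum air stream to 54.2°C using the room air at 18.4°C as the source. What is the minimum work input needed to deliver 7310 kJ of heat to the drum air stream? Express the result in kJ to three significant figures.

799 kJ

In absolute terms T_C = 291.55 K and T_H = 327.35 K, so ΔT = 35.80 K.
The reversible limit is COP_HP = T_H/ΔT = 9.144, so W_min = Q_H/COP = Q_H·ΔT/T_H.
W_min = 7310 × 35.80/327.35 = 799.4 kJ.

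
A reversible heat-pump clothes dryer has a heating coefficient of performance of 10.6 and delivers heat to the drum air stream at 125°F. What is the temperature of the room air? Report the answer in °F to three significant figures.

69.8 °F

COP_HP = T_H/(T_H − T_C) gives T_H − T_C = T_H/COP.
With T_H = 324.82 K, T_C = 324.82 × (1 − 1/10.6) = 294.17 K.
Converting, 294.17 K = 69.84°F.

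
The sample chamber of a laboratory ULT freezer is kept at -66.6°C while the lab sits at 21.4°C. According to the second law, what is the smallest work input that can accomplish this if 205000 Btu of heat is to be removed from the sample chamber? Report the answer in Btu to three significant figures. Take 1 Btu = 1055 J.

87300 Btu

In absolute terms T_C = 206.55 K and T_H = 294.55 K, so ΔT = 88.00 K.
The reversible limit is COP_R = T_C/ΔT = 2.347, so W_min = Q_C/COP = Q_C·ΔT/T_C.
W_min = 205000 × 88.00/206.55 = 87340 Btu.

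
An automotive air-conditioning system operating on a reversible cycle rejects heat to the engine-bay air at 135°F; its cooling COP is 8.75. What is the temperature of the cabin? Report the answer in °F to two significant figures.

For a Carnot refrigerator COP_R = T_C/(T_H − T_C), so T_C = COP·T_H/(1 + COP).
With T_H = 330.37 K, T_C = 8.75 × 330.37/9.750 = 296.49 K.
Converting, 296.49 K = 74.01°F.

74 °F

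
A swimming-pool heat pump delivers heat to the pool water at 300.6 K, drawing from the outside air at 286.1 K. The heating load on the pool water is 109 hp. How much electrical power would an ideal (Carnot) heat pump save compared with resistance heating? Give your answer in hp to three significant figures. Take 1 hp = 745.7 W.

The reservoir spacing is ΔT = 300.6 − 286.1 = 14.50 K.
COP_Carnot = T_H/ΔT = 300.60/14.50 = 20.73.
Resistance heating needs Ẇ_res = Q̇_H = 109.0 hp; the reversible heat pump needs only Ẇ_hp = Q̇_H/COP = 5.258 hp.
Saving = 109.0 − 5.258 = 103.7 hp.

104 hp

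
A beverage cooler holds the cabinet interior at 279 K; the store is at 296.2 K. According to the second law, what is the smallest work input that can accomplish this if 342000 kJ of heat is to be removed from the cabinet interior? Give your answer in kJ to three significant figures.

21100 kJ

The reservoir spacing is ΔT = 296.2 − 279 = 17.20 K.
The reversible limit is COP_R = T_C/ΔT = 16.22, so W_min = Q_C/COP = Q_C·ΔT/T_C.
W_min = 342000 × 17.20/279.00 = 21080 kJ.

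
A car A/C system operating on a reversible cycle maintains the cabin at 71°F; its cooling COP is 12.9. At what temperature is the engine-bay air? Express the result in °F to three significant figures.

COP_R = T_C/(T_H − T_C) gives T_H − T_C = T_C/COP.
With T_C = 294.82 K, T_H = 294.82 × (1 + 1/12.9) = 317.67 K.
Converting, 317.67 K = 112.14°F.

112 °F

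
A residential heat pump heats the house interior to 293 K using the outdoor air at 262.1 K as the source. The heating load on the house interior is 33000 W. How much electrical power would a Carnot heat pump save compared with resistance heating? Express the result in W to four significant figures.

The reservoir spacing is ΔT = 293 − 262.1 = 30.90 K.
COP_Carnot = T_H/ΔT = 293.00/30.90 = 9.482.
Resistance heating needs Ẇ_res = Q̇_H = 33000 W; the reversible heat pump needs only Ẇ_hp = Q̇_H/COP = 3480 W.
Saving = 33000 − 3480 = 29520 W.

29520 W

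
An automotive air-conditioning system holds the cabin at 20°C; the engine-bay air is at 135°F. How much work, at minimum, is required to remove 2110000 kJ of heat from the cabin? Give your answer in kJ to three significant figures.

In absolute terms T_C = 293.15 K and T_H = 330.37 K, so ΔT = 37.22 K.
The reversible limit is COP_R = T_C/ΔT = 7.876, so W_min = Q_C/COP = Q_C·ΔT/T_C.
W_min = 2110000 × 37.22/293.15 = 267900 kJ.

268000 kJ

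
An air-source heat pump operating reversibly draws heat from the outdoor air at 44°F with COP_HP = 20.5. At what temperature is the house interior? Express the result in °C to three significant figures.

COP_HP = T_H/(T_H − T_C) rearranges to T_H = COP·T_C/(COP − 1).
With T_C = 279.82 K, T_H = 20.5 × 279.82/19.50 = 294.17 K.
Converting, 294.17 K = 21.02°C.

21.0 °C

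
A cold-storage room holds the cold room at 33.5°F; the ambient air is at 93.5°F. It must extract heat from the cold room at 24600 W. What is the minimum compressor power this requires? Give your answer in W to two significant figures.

3000 W

In absolute terms T_C = 273.98 K and T_H = 307.32 K, so ΔT = 33.33 K.
COP_Carnot = T_C/ΔT = 273.98/33.33 = 8.220.
Ẇ_min = Q̇/COP_Carnot = 24600/8.220 = 2993 W.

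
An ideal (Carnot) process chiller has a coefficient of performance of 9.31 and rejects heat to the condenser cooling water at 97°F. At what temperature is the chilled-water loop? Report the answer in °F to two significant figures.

43 °F

For a Carnot refrigerator COP_R = T_C/(T_H − T_C), so T_C = COP·T_H/(1 + COP).
With T_H = 309.26 K, T_C = 9.31 × 309.26/10.31 = 279.26 K.
Converting, 279.26 K = 43.01°F.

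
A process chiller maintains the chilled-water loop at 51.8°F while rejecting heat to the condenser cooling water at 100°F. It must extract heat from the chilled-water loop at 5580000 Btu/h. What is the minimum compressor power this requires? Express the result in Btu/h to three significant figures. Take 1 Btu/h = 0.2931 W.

526000 Btu/h

In absolute terms T_C = 284.15 K and T_H = 310.93 K, so ΔT = 26.78 K.
COP_Carnot = T_C/ΔT = 284.15/26.78 = 10.61.
Ẇ_min = Q̇/COP_Carnot = 5580000/10.61 = 525800 Btu/h.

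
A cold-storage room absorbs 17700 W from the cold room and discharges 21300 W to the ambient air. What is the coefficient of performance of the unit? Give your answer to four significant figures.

4.917

The first law gives Q̇_H = Q̇_C + Ẇ, so the three rates are Q̇_C = 17700, Q̇_H = 21300, Ẇ = 3600 W.
COP_R = Q̇_C/Ẇ = 17700/3600 = 4.917.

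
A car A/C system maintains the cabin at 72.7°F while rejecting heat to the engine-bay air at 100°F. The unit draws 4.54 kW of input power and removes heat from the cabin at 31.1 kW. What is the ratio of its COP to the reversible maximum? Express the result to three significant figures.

0.351

COP_actual = Q̇_C/Ẇ = 31.10/4.540 = 6.850.
In absolute terms T_C = 295.76 K and T_H = 310.93 K, so ΔT = 15.17 K.
COP_Carnot = T_C/ΔT = 295.76/15.17 = 19.50.
η_II = COP_actual/COP_Carnot = 6.850/19.50 = 0.3513.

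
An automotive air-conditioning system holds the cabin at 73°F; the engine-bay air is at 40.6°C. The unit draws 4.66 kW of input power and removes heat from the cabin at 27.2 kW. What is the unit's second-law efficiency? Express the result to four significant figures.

COP_actual = Q̇_C/Ẇ = 27.20/4.660 = 5.837.
In absolute terms T_C = 295.93 K and T_H = 313.75 K, so ΔT = 17.82 K.
COP_Carnot = T_C/ΔT = 295.93/17.82 = 16.60.
η_II = COP_actual/COP_Carnot = 5.837/16.60 = 0.3515.

0.3515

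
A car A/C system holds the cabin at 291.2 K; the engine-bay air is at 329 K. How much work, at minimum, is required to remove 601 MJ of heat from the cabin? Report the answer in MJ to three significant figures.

78.0 MJ

The reservoir spacing is ΔT = 329 − 291.2 = 37.80 K.
The reversible limit is COP_R = T_C/ΔT = 7.704, so W_min = Q_C/COP = Q_C·ΔT/T_C.
W_min = 601.0 × 37.80/291.20 = 78.01 MJ.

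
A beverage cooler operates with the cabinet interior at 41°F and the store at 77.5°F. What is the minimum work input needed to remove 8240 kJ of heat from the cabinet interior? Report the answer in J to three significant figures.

601000 J

In absolute terms T_C = 278.15 K and T_H = 298.43 K, so ΔT = 20.28 K.
The reversible limit is COP_R = T_C/ΔT = 13.72, so W_min = Q_C/COP = Q_C·ΔT/T_C.
W_min = 8240 × 20.28/278.15 = 600.7 kJ = 600700 J.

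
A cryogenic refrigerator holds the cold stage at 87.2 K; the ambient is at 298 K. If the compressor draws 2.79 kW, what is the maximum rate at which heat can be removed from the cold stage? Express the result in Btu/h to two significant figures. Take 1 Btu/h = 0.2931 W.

3900 Btu/h

The reservoir spacing is ΔT = 298 − 87.2 = 210.8 K.
COP_Carnot = T_C/ΔT = 87.20/210.8 = 0.4137.
Q̇_max = COP_Carnot × Ẇ = 0.4137 × 2.790 kW = 1.154 kW = 3938 Btu/h.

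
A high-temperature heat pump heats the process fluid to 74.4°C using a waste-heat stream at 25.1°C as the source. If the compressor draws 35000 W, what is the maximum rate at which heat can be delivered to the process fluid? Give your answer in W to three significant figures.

247000 W

In absolute terms T_C = 298.25 K and T_H = 347.55 K, so ΔT = 49.30 K.
COP_Carnot = T_H/ΔT = 347.55/49.30 = 7.050.
Q̇_max = COP_Carnot × Ẇ = 7.050 × 35000 W = 246700 W.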